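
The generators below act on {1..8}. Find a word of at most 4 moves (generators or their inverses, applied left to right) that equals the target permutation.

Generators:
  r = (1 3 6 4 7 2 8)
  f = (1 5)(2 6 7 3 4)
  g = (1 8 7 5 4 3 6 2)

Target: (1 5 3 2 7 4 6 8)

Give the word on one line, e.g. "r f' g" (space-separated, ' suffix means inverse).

f' r

  after f': (1 5)(2 4 3 7 6)
  after r: (1 5 3 2 7 4 6 8)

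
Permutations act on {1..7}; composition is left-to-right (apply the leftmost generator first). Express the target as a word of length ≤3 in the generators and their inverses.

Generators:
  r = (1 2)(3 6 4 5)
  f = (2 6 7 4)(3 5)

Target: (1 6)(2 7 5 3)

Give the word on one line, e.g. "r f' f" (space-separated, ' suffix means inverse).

f' r' f

  after f': (2 4 7 6)(3 5)
  after r': (1 2 6)(3 4 7)
  after f: (1 6)(2 7 5 3)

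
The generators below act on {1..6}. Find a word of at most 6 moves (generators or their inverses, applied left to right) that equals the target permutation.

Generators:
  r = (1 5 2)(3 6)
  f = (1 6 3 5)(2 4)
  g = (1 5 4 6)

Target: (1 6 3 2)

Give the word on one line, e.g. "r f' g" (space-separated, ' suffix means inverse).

  after g': (1 6 4 5)
  after r: (1 3 6 4 2)
  after g': (1 3 4 2 6 5)
  after f': (1 6 3 2)

g' r g' f'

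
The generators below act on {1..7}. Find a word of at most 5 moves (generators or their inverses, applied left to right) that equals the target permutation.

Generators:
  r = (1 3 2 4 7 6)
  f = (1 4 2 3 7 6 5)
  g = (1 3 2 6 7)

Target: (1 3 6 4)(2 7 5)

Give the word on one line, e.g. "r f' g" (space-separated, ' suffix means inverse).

  after r: (1 3 2 4 7 6)
  after f: (1 7 5)(4 6)
  after g: (2 6 4 7 5 3)
  after g: (1 3 6 4)(2 7 5)

r f g g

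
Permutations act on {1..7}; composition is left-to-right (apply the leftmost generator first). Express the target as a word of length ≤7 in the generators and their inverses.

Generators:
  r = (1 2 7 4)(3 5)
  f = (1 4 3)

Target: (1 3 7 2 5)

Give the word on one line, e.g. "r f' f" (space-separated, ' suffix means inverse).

r' f r f' r'

  after r': (1 4 7 2)(3 5)
  after f: (1 3 5)(2 4 7)
  after r: (1 5 2)
  after f': (1 5 2 3 4)
  after r': (1 3 7 2 5)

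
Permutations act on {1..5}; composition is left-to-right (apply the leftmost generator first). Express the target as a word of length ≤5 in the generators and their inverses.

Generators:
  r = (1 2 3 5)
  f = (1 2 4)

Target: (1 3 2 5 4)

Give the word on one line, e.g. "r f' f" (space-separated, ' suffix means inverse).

  after r': (1 5 3 2)
  after r': (1 3)(2 5)
  after f: (1 3 2 5 4)

r' r' f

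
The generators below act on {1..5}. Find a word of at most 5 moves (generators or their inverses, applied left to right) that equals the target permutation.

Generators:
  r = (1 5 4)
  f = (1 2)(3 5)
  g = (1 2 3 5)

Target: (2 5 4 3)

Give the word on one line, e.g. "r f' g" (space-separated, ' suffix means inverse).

  after g: (1 2 3 5)
  after r: (1 2 3 4)
  after r: (1 2 3)(4 5)
  after f: (2 5 4 3)

g r r f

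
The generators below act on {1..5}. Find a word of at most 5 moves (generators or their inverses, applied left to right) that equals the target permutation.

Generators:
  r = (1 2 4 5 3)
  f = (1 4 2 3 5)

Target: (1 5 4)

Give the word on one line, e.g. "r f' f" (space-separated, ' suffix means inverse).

  after r: (1 2 4 5 3)
  after f': (1 4 3 5 2)
  after r: (1 5 4)

r f' r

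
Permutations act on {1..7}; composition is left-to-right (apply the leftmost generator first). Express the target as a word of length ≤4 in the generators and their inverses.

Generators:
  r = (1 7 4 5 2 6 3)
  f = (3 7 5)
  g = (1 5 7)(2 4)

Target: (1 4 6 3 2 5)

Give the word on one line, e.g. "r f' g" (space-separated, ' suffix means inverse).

  after g: (1 5 7)(2 4)
  after f': (1 7)(2 4)(3 5)
  after r: (1 4 6 3 2 5)

g f' r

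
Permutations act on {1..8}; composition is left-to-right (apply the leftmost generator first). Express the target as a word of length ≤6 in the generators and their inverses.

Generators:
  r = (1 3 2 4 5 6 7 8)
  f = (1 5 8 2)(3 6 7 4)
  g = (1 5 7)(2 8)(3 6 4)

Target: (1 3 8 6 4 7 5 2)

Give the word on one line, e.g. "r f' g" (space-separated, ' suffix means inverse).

  after r': (1 8 7 6 5 4 2 3)
  after g': (1 2 4 8 5 6)(3 7)
  after g': (1 8)(2 6 7 4)(3 5)
  after g': (1 2 3)(4 8 7 6 5)
  after r': (1 3 8 6 4 7 5 2)

r' g' g' g' r'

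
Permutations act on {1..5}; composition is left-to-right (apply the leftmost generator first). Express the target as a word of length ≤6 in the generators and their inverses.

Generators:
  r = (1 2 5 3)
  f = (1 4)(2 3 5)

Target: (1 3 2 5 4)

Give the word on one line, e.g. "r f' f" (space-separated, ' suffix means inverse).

  after f: (1 4)(2 3 5)
  after r': (1 4 3 2 5)
  after f': (2 3 5 4)
  after r': (1 3 2 5 4)

f r' f' r'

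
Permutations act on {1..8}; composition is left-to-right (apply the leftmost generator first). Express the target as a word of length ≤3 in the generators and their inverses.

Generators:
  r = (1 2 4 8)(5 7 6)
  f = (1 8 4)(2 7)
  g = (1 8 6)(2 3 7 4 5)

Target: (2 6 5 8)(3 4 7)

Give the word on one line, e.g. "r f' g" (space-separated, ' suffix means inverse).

  after r': (1 8 4 2)(5 6 7)
  after g: (1 6 4 3 7 2 8 5)
  after g: (2 6 5 8)(3 4 7)

r' g g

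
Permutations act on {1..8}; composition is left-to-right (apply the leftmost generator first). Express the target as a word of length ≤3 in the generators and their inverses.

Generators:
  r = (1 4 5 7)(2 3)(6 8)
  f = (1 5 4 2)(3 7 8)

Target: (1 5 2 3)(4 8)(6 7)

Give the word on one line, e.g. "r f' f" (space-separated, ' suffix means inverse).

f r' f'

  after f: (1 5 4 2)(3 7 8)
  after r': (1 4 3 5)(2 7 6 8)
  after f': (1 5 2 3)(4 8)(6 7)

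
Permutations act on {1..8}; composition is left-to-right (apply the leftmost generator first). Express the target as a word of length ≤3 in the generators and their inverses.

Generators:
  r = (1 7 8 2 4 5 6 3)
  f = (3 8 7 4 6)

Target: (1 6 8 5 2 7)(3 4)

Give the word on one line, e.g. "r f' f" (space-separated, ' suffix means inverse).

  after f': (3 6 4 7 8)
  after r': (1 3 5 4)(2 8 6)
  after r': (1 6 8 5 2 7)(3 4)

f' r' r'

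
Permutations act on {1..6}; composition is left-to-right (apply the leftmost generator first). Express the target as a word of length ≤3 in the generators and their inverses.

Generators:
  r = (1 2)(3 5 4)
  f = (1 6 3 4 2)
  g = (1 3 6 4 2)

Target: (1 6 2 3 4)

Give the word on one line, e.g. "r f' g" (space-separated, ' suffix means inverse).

g g

  after g: (1 3 6 4 2)
  after g: (1 6 2 3 4)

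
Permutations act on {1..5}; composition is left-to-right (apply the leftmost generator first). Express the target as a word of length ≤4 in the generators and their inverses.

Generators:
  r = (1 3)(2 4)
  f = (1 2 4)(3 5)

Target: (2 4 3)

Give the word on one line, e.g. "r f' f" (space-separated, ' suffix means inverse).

  after r: (1 3)(2 4)
  after f: (1 5 3 2)
  after f: (1 3 4)
  after r: (2 4 3)

r f f r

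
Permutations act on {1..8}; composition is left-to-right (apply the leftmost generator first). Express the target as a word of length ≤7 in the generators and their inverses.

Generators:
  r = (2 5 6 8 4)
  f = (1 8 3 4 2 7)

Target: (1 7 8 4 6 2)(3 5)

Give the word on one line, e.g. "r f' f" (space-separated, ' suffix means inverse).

  after f: (1 8 3 4 2 7)
  after r': (1 6 5 2 7)(3 8)
  after r': (1 5 4 8 3 6 2 7)
  after r': (1 2 7)(3 5 8)(4 6)
  after f: (1 7 8 4 6 2)(3 5)

f r' r' r' f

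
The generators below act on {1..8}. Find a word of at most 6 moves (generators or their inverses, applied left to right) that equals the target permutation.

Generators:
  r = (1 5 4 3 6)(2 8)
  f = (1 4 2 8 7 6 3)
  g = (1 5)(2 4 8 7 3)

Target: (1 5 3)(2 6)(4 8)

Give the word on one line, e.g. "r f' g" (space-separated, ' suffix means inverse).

f g' r' g' r'

  after f: (1 4 2 8 7 6 3)
  after g': (1 2 4 3 5)(6 7)
  after r': (1 8 2 5 6 7 3)
  after g': (1 4 2)(3 5 6 8)
  after r': (1 5 3)(2 6)(4 8)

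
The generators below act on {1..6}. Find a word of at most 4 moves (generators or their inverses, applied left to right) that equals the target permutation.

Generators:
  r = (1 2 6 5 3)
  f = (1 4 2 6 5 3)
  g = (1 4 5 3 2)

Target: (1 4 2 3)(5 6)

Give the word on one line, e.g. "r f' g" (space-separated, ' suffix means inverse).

  after r': (1 3 5 6 2)
  after g': (1 5 6 3 4)
  after g': (1 4 2 3)(5 6)

r' g' g'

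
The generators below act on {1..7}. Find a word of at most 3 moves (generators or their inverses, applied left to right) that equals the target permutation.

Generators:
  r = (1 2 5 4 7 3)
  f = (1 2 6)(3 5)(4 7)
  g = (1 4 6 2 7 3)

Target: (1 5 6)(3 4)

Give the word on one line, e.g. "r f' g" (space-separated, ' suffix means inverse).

r' f

  after r': (1 3 7 4 5 2)
  after f: (1 5 6)(3 4)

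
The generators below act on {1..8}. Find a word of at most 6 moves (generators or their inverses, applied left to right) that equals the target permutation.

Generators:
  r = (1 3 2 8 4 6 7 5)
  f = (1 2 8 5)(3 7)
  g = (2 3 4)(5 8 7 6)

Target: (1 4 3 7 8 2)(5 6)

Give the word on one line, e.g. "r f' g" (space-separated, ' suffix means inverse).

  after g: (2 3 4)(5 8 7 6)
  after r': (1 5 2)(3 8 6 7 4)
  after r': (1 7 8 4)(2 5 3)
  after f: (1 3 8 4 2)(5 7)
  after g: (1 4 3 7 8 2)(5 6)

g r' r' f g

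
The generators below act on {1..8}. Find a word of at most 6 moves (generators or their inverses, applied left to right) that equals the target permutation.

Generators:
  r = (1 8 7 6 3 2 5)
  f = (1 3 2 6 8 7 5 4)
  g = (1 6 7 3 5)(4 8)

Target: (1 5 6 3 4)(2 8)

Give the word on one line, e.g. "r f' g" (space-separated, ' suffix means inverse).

  after r': (1 5 2 3 6 7 8)
  after g': (1 3)(2 7 4 8 5)
  after g': (1 7 8 3 5 2 6)
  after f: (1 5 6 3 4)(2 8)

r' g' g' f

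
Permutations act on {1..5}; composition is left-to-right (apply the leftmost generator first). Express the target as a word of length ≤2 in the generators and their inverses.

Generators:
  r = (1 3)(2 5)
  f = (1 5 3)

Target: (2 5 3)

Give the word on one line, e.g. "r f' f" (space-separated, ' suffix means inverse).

f' r'

  after f': (1 3 5)
  after r': (2 5 3)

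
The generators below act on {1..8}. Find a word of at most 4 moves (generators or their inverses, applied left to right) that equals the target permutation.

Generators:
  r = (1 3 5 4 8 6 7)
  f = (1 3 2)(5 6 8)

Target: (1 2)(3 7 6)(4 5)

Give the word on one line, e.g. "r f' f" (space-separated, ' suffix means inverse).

f f r'

  after f: (1 3 2)(5 6 8)
  after f: (1 2 3)(5 8 6)
  after r': (1 2)(3 7 6)(4 5)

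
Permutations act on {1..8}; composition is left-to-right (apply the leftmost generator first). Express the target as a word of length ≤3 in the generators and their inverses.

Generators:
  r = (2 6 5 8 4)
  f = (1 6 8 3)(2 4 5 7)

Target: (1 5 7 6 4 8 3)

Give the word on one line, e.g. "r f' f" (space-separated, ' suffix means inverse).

  after f: (1 6 8 3)(2 4 5 7)
  after r: (1 5 7 6 4 8 3)

f r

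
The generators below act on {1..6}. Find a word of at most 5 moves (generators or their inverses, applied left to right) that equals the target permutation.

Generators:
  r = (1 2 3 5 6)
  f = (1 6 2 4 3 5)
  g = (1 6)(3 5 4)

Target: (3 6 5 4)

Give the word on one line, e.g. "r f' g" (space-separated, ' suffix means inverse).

  after r': (1 6 5 3 2)
  after r': (1 5 2 6 3)
  after f: (3 6 5 4)

r' r' f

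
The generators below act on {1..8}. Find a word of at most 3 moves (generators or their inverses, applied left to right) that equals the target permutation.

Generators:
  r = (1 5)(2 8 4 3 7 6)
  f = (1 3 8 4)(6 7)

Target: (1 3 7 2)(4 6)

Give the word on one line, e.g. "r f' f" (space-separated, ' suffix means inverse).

  after r: (1 5)(2 8 4 3 7 6)
  after r: (2 4 7)(3 6 8)
  after f: (1 3 7 2)(4 6)

r r f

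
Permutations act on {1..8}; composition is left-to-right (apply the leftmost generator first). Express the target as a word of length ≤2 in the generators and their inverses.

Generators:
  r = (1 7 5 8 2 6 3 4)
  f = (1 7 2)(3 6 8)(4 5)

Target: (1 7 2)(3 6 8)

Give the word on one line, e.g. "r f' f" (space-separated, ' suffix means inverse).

f' f'

  after f': (1 2 7)(3 8 6)(4 5)
  after f': (1 7 2)(3 6 8)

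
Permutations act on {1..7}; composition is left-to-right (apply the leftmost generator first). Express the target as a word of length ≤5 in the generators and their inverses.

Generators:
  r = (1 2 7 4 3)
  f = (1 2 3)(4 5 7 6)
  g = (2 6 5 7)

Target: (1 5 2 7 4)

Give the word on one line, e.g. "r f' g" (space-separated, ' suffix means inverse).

g f g g r'

  after g: (2 6 5 7)
  after f: (1 2 4 5 6 7 3)
  after g: (1 6 2 4 7 3)
  after g: (1 5 7 3)(2 4)
  after r': (1 5 2 7 4)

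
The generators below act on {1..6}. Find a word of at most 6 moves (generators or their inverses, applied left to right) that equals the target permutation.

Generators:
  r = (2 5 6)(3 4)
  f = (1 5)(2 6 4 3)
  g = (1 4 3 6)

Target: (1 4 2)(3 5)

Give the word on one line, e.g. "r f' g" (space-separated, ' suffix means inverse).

g' f g r'

  after g': (1 6 3 4)
  after f: (1 4 5)(2 6)
  after g: (1 3 6 2)(4 5)
  after r': (1 4 2)(3 5)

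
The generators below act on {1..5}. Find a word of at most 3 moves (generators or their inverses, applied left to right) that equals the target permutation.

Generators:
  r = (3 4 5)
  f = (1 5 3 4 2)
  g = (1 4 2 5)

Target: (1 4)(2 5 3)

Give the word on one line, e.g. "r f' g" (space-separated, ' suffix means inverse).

r g

  after r: (3 4 5)
  after g: (1 4)(2 5 3)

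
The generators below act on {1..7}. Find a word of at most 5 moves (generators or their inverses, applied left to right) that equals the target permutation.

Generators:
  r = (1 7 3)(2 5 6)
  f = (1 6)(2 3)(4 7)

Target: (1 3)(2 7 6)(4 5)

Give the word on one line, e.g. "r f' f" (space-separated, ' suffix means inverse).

  after r: (1 7 3)(2 5 6)
  after f': (1 4 7 2 5)(3 6)
  after r: (1 4 3 2 6)(5 7)
  after f: (1 7 5 4 2)
  after r: (1 3)(2 7 6)(4 5)

r f' r f r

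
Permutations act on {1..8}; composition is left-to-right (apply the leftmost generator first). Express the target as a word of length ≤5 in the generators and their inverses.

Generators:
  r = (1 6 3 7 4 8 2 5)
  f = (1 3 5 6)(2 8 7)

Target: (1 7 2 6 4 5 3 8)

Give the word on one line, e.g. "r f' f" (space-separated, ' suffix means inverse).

r r r

  after r: (1 6 3 7 4 8 2 5)
  after r: (1 3 4 2)(5 6 7 8)
  after r: (1 7 2 6 4 5 3 8)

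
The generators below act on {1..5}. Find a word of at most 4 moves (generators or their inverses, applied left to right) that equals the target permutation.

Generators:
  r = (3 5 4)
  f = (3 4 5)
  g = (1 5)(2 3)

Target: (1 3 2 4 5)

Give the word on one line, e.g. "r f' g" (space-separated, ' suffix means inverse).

g f

  after g: (1 5)(2 3)
  after f: (1 3 2 4 5)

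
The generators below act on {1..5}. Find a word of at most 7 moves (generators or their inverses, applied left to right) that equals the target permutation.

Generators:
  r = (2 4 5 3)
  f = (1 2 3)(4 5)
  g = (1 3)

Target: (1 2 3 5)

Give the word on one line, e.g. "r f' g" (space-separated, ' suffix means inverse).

f' f' r g' r'

  after f': (1 3 2)(4 5)
  after f': (1 2 3)
  after r: (1 4 5 3)
  after g': (1 4 5)
  after r': (1 2 3 5)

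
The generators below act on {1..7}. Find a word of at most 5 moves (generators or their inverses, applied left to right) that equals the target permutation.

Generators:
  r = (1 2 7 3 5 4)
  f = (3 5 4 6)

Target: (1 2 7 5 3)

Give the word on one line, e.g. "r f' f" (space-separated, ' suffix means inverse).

  after f': (3 6 4 5)
  after f': (3 4)(5 6)
  after r: (1 2 7 3)(4 5 6)
  after f: (1 2 7 5 3)

f' f' r f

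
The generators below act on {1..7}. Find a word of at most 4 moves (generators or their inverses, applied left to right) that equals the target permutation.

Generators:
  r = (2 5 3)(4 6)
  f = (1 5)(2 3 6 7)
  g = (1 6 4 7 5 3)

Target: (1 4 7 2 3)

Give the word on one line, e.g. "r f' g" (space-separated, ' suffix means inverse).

g r'

  after g: (1 6 4 7 5 3)
  after r': (1 4 7 2 3)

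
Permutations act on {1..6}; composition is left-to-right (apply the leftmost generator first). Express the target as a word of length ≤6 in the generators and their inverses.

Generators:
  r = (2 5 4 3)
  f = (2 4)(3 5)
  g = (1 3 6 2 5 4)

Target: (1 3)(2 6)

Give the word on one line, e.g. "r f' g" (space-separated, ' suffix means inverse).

  after g': (1 4 5 2 6 3)
  after r: (1 3)(2 6)
  after f: (1 5 3)(2 6 4)
  after f: (1 3)(2 6)

g' r f f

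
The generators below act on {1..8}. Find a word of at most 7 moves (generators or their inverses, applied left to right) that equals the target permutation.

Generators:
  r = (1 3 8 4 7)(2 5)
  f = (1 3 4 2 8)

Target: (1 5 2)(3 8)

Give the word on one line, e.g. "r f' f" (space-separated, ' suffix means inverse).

f r r f r

  after f: (1 3 4 2 8)
  after r: (1 8 3 7)(2 4 5)
  after r: (1 4 2 7 3)
  after f: (1 2 7 4 8)
  after r: (1 5 2)(3 8)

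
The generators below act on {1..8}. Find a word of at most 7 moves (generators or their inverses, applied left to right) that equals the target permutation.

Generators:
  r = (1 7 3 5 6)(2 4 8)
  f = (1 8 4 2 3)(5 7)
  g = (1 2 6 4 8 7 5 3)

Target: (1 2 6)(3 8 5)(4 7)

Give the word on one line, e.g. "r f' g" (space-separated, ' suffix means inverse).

  after f: (1 8 4 2 3)(5 7)
  after r': (1 4 8 2 7 3 6 5)
  after g': (1 6 7 5 3 2 8)
  after r: (3 4 8 7 6)
  after g: (1 2 6)(3 8 5)(4 7)

f r' g' r g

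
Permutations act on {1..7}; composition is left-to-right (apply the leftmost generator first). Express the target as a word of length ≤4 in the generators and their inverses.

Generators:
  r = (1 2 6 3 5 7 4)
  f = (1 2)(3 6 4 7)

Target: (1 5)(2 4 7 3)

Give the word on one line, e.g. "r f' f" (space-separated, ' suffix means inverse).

r' r' f r

  after r': (1 4 7 5 3 6 2)
  after r': (1 7 3 2 4 5 6)
  after f: (1 3)(2 7 6)(4 5)
  after r: (1 5)(2 4 7 3)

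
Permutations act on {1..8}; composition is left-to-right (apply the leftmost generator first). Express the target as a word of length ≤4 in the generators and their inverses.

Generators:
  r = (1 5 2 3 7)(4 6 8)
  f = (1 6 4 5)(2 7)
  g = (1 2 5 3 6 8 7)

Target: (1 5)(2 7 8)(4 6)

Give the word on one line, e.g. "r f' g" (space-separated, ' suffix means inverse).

r f r

  after r: (1 5 2 3 7)(4 6 8)
  after f: (2 3)(5 7 6 8)
  after r: (1 5)(2 7 8)(4 6)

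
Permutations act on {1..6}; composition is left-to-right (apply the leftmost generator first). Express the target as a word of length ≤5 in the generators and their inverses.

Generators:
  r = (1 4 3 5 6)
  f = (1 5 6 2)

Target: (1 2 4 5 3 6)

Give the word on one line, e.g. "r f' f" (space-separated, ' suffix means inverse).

f' r' r' r'

  after f': (1 2 6 5)
  after r': (1 2 5 6 3 4)
  after r': (1 2 3)(4 6)
  after r': (1 2 4 5 3 6)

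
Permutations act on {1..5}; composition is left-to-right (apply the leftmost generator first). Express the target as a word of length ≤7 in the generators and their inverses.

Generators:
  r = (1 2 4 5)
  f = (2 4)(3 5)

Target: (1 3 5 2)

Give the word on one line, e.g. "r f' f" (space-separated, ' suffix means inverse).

  after f: (2 4)(3 5)
  after r': (1 5 3 4)
  after f: (1 3 2 4)
  after r: (1 3 4 2 5)
  after r: (1 3 5 2)

f r' f r r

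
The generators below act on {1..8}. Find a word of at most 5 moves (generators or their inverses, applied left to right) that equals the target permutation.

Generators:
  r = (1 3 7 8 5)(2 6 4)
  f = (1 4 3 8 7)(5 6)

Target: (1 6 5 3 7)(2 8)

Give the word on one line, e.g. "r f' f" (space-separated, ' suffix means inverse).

  after r: (1 3 7 8 5)(2 6 4)
  after f': (1 4 2 5 7 3 8 6)
  after r': (1 6 5 3 7)(2 8)

r f' r'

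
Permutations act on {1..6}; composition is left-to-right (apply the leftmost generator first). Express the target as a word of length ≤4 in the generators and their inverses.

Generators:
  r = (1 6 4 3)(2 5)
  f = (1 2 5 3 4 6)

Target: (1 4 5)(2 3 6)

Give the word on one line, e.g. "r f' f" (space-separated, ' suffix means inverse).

r f' f' r'

  after r: (1 6 4 3)(2 5)
  after f': (1 4 5)(3 6)
  after f': (1 3 4 2)(5 6)
  after r': (1 4 5)(2 3 6)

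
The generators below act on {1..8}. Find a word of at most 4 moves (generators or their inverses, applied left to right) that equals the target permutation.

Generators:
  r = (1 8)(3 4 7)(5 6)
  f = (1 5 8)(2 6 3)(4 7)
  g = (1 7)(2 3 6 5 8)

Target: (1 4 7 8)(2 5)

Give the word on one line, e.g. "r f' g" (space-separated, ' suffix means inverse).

g' f'

  after g': (1 7)(2 8 5 6 3)
  after f': (1 4 7 8)(2 5)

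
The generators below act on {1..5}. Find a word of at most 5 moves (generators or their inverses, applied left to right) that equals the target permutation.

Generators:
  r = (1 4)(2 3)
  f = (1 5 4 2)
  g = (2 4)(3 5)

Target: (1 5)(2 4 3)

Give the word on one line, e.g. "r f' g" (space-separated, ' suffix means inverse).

  after f: (1 5 4 2)
  after r: (1 5)(2 4 3)
  after r: (1 5 4 2)
  after r: (1 5)(2 4 3)

f r r r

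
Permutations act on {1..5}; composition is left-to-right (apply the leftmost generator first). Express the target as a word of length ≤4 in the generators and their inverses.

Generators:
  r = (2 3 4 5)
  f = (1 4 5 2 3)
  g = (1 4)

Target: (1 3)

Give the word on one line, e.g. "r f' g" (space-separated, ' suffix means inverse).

  after r: (2 3 4 5)
  after f': (1 3)

r f'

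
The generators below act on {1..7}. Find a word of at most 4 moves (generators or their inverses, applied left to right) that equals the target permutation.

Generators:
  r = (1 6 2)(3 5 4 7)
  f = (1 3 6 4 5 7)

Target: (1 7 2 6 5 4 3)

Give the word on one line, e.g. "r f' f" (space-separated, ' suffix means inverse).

  after f: (1 3 6 4 5 7)
  after r': (1 7 2 6 5 4 3)

f r'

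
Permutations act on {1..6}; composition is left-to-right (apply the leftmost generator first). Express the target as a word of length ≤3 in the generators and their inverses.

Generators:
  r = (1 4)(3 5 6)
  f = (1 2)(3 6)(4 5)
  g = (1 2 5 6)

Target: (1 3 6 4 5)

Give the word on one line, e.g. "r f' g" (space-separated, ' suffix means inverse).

g' f

  after g': (1 6 5 2)
  after f: (1 3 6 4 5)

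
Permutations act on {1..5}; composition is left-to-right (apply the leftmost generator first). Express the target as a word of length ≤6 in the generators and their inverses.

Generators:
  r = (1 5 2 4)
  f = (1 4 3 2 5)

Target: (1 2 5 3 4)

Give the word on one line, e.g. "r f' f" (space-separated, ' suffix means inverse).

  after r: (1 5 2 4)
  after f: (2 3)
  after r': (1 4 2 3 5)
  after f: (1 3)(4 5)
  after f: (1 2 5 3 4)

r f r' f f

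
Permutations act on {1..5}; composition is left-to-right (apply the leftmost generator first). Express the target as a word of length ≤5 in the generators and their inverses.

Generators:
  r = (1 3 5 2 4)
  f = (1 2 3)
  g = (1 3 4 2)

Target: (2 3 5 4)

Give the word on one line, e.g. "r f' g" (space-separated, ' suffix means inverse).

f' r' f' g'

  after f': (1 3 2)
  after r': (2 4)(3 5)
  after f': (1 3 5 2 4)
  after g': (2 3 5 4)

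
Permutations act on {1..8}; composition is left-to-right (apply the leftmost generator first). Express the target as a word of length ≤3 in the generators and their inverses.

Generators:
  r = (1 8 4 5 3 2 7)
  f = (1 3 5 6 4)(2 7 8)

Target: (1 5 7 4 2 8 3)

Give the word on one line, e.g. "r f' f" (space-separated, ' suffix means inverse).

  after r: (1 8 4 5 3 2 7)
  after r: (1 4 3 7 8 5 2)
  after r: (1 5 7 4 2 8 3)

r r r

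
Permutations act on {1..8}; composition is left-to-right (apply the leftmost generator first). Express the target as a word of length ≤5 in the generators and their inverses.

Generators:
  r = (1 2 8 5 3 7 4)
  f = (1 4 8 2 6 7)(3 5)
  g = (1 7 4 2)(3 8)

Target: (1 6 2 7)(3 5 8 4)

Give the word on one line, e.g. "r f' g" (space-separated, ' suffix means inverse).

f' f' r'

  after f': (1 7 6 2 8 4)(3 5)
  after f': (1 6 8)(2 4 7)
  after r': (1 6 2 7)(3 5 8 4)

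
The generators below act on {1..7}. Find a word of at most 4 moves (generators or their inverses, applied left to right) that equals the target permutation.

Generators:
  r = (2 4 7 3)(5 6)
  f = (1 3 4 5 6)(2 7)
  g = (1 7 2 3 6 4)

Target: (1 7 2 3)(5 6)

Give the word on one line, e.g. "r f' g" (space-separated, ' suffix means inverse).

  after g: (1 7 2 3 6 4)
  after f: (1 2 4 3)(5 6)
  after r: (1 4 2 7 3)
  after r: (1 7 2 3)(5 6)

g f r r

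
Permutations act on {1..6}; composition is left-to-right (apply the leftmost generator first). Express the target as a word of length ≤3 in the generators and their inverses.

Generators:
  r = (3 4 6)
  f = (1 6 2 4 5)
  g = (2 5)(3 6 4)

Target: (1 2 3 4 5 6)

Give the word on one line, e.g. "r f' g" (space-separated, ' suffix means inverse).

f' r' g

  after f': (1 5 4 2 6)
  after r': (1 5 3 6)(2 4)
  after g: (1 2 3 4 5 6)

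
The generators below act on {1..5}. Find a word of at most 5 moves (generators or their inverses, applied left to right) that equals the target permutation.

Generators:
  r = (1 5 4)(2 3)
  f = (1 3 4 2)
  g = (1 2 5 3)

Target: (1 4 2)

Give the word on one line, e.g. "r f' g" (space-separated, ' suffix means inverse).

r f' g' f'

  after r: (1 5 4)(2 3)
  after f': (1 5 3 4 2)
  after g': (1 2 3 4)
  after f': (1 4 2)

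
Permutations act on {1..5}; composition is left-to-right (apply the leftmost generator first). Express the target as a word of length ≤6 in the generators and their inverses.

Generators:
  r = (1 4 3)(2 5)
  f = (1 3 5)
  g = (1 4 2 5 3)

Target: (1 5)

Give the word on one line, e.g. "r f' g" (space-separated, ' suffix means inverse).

g' r' g g

  after g': (1 3 5 2 4)
  after r': (1 4 3 2)
  after g: (1 2 4)(3 5)
  after g: (1 5)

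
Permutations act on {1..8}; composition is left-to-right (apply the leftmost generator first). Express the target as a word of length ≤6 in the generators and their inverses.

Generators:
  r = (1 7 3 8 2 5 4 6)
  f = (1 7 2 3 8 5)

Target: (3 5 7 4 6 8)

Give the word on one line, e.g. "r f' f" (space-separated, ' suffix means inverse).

r f' r' f r

  after r: (1 7 3 8 2 5 4 6)
  after f': (2 8 7)(4 6 5)
  after r': (1 6 2 3 7 8)
  after f: (1 6 3 2 8 7 5)
  after r: (3 5 7 4 6 8)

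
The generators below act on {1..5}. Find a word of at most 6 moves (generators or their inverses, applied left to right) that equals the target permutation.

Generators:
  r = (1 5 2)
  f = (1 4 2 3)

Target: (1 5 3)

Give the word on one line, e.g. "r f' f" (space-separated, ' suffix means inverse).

f r f r r

  after f: (1 4 2 3)
  after r: (1 4)(2 3 5)
  after f: (1 2)(3 5)
  after r: (2 5 3)
  after r: (1 5 3)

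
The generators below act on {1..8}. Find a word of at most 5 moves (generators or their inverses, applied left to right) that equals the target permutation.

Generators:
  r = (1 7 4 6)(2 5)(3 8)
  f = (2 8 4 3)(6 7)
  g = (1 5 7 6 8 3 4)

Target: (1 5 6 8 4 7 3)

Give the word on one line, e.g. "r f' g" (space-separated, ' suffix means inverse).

r' r' g g

  after r': (1 6 4 7)(2 5)(3 8)
  after r': (1 4)(6 7)
  after g: (3 4 5 7 8)
  after g: (1 5 6 8 4 7 3)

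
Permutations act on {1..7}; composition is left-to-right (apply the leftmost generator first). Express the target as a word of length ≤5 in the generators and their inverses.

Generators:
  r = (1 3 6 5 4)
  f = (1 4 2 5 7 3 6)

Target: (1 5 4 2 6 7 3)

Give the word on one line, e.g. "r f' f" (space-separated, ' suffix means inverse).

r' f' r' r'

  after r': (1 4 5 6 3)
  after f': (2 4)(3 6 7 5)
  after r': (1 4 2 5)(6 7)
  after r': (1 5 4 2 6 7 3)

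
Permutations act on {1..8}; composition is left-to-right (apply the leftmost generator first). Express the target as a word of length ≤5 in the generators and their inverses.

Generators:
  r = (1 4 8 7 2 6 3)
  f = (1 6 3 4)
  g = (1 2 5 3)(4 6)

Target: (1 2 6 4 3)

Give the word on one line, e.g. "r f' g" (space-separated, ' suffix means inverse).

  after f': (1 4 3 6)
  after g': (1 6 3 4 5 2)
  after f': (2 4 5)
  after g: (1 2 6 4 3)

f' g' f' g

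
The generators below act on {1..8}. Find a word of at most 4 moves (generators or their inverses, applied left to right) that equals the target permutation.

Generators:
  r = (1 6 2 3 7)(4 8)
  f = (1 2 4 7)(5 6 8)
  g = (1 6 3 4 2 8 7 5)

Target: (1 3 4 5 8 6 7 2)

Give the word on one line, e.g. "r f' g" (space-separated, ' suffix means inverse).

  after g: (1 6 3 4 2 8 7 5)
  after g: (1 3 2 7)(4 8 5 6)
  after f: (1 3 4 5 8 6 7 2)

g g f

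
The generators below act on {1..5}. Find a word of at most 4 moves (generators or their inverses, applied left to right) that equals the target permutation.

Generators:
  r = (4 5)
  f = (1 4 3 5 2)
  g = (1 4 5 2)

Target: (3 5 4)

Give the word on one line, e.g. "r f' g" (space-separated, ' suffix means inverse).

  after g: (1 4 5 2)
  after f': (3 4)
  after r: (3 5 4)

g f' r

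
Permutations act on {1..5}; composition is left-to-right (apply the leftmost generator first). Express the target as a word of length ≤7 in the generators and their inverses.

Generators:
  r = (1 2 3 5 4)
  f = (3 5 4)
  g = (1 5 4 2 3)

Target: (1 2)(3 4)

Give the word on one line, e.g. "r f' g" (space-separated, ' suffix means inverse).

  after g: (1 5 4 2 3)
  after g: (1 4 3 5 2)
  after r': (1 5)(2 4)
  after r': (1 3 2 5 4)
  after g': (1 2)(3 4)

g g r' r' g'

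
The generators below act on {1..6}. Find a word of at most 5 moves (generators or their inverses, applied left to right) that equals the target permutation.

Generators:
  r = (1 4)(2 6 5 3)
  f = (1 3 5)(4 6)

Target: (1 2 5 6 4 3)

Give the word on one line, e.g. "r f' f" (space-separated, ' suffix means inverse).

  after f': (1 5 3)(4 6)
  after r: (1 3 4 5 2 6)
  after r: (1 2 5 6 4 3)

f' r r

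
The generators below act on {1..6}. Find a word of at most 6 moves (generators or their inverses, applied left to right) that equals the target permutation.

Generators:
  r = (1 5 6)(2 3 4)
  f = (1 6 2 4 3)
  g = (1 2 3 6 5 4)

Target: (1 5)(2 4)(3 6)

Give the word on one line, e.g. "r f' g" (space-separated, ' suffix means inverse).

  after g': (1 4 5 6 3 2)
  after r': (1 3 4)(2 6)
  after g': (1 2 3 5 6)
  after f: (1 4 3 5 2)
  after g': (1 5)(2 4)(3 6)

g' r' g' f g'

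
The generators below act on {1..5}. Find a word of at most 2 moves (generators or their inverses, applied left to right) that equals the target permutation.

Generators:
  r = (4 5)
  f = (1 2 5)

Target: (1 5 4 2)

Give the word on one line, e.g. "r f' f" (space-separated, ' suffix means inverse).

  after r: (4 5)
  after f': (1 5 4 2)

r f'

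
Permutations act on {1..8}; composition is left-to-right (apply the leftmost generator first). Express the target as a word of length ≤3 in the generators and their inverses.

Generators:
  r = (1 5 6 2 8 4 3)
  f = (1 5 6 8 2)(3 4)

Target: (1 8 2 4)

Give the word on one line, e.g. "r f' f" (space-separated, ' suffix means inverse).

f' r

  after f': (1 2 8 6 5)(3 4)
  after r: (1 8 2 4)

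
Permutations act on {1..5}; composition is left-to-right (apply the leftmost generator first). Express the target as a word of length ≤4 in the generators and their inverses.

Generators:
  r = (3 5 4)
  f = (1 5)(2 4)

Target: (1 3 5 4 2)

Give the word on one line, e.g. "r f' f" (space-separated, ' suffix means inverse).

r f r' f

  after r: (3 5 4)
  after f: (1 5 2 4 3)
  after r': (1 3)(2 5)
  after f: (1 3 5 4 2)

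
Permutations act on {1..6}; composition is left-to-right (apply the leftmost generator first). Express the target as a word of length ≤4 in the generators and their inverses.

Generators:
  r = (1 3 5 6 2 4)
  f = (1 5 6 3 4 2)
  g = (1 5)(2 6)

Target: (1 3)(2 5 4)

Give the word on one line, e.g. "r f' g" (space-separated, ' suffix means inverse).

g' r'

  after g': (1 5)(2 6)
  after r': (1 3)(2 5 4)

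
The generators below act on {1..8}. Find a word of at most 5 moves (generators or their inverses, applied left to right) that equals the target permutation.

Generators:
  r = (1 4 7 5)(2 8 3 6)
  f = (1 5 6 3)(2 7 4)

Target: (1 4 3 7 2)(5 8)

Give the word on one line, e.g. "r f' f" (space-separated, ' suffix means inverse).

  after f: (1 5 6 3)(2 7 4)
  after f: (1 6)(2 4 7)(3 5)
  after r: (1 2 7 8 3)(4 5 6)
  after f: (1 7 8)(2 4 6)(3 5)
  after r': (1 4 3 7 2)(5 8)

f f r f r'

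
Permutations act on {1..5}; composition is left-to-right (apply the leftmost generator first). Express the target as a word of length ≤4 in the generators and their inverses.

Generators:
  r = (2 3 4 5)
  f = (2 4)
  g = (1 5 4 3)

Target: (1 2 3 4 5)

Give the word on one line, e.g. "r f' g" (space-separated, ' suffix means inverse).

r' g' g' f

  after r': (2 5 4 3)
  after g': (1 3 2)
  after g': (1 4 5)(2 3)
  after f: (1 2 3 4 5)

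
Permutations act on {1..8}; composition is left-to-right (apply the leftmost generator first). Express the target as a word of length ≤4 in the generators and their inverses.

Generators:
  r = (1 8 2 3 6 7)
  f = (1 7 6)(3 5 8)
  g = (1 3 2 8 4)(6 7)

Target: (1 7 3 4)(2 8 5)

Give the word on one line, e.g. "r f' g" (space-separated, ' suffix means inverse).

f' g

  after f': (1 6 7)(3 8 5)
  after g: (1 7 3 4)(2 8 5)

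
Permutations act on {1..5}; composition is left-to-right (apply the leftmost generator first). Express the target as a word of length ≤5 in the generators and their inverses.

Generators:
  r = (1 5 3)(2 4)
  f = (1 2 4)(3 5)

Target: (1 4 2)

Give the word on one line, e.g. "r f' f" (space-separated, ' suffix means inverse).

  after f': (1 4 2)(3 5)
  after f': (1 2 4)
  after f': (3 5)
  after f': (1 4 2)

f' f' f' f'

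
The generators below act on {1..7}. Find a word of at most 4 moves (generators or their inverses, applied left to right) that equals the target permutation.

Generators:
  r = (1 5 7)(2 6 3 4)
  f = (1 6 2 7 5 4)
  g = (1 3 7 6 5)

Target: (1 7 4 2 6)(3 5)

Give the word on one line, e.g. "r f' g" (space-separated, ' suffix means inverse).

  after g': (1 5 6 7 3)
  after r: (1 7 4 2 6)(3 5)

g' r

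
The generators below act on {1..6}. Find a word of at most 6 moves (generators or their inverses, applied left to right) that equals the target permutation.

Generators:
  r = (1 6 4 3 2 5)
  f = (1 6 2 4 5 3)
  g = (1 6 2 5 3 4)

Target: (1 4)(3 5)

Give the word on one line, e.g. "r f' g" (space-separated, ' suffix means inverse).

g' r' r' g'

  after g': (1 4 3 5 2 6)
  after r': (1 6 5 3 2)
  after r': (2 5 4 6)
  after g': (1 4)(3 5)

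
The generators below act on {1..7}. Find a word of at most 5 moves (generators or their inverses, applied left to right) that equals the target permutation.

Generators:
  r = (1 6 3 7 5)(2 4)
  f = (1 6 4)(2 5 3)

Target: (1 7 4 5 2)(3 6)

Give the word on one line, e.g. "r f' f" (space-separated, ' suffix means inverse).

  after f: (1 6 4)(2 5 3)
  after r': (2 7 3 4 5 6)
  after r': (1 5)(2 3)(4 7 6)
  after r': (1 7)(2 6)(3 4)
  after f': (1 7 4 5 2)(3 6)

f r' r' r' f'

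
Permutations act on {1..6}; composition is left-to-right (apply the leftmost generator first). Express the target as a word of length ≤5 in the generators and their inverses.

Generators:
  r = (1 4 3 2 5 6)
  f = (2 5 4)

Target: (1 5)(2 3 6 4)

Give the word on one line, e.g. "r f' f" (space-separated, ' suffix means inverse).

r f r

  after r: (1 4 3 2 5 6)
  after f: (1 2 4 3 5 6)
  after r: (1 5)(2 3 6 4)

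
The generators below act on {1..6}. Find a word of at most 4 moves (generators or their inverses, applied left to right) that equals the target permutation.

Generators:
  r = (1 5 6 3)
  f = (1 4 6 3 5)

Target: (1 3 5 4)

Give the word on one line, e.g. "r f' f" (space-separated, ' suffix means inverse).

  after r: (1 5 6 3)
  after f': (1 3 5 4)

r f'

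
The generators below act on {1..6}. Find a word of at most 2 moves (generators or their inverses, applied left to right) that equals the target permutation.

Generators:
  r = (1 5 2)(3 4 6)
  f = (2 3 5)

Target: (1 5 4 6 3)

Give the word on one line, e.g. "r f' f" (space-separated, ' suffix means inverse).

f' r

  after f': (2 5 3)
  after r: (1 5 4 6 3)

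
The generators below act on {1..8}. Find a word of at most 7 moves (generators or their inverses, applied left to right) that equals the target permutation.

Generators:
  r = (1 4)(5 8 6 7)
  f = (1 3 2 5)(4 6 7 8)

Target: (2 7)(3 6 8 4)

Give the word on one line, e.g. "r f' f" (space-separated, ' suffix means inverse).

  after f: (1 3 2 5)(4 6 7 8)
  after f: (1 2)(3 5)(4 7)(6 8)
  after r: (1 2 4 5 3 8 7)
  after f: (1 5 2 6 7 3 4)
  after f: (2 7)(3 6 8 4)

f f r f f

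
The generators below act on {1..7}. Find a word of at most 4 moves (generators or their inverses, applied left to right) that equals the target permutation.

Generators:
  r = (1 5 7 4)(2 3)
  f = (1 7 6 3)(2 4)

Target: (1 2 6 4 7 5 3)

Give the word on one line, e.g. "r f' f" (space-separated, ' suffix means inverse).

f' r f f

  after f': (1 3 6 7)(2 4)
  after r: (1 2)(3 6 4)(5 7)
  after f: (1 4)(2 7 5 6)
  after f: (1 2 6 4 7 5 3)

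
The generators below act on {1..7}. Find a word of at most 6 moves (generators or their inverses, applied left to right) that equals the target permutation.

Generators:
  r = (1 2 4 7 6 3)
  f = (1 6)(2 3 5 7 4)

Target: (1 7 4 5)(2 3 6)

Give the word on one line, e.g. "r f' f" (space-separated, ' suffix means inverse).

  after f: (1 6)(2 3 5 7 4)
  after r': (1 7 2 6 3 5 4)
  after f': (1 5 7 4 6 2)
  after r: (1 5 6 4 3)
  after f: (1 7 4 5)(2 3 6)

f r' f' r f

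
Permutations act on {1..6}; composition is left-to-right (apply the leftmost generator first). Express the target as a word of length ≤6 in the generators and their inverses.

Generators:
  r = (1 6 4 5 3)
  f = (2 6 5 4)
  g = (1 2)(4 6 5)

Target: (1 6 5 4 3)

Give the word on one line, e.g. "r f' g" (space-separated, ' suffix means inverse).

g' r f' g' g'

  after g': (1 2)(4 5 6)
  after r: (1 2 6 5 4 3)
  after f': (1 4 3)
  after g': (1 5 6 4 3 2)
  after g': (1 6 5 4 3)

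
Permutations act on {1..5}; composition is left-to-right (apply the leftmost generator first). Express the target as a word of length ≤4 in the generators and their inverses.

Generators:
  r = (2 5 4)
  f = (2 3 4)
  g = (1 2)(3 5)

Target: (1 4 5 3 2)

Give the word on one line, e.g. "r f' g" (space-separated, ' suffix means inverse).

g' r'

  after g': (1 2)(3 5)
  after r': (1 4 5 3 2)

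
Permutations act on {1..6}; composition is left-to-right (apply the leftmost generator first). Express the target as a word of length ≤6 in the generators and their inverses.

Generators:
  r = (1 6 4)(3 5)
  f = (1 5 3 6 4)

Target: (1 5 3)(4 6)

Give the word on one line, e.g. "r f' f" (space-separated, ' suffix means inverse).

f' r' f' f'

  after f': (1 4 6 3 5)
  after r': (1 6 5 4)
  after f': (1 3 5 6)
  after f': (1 5 3)(4 6)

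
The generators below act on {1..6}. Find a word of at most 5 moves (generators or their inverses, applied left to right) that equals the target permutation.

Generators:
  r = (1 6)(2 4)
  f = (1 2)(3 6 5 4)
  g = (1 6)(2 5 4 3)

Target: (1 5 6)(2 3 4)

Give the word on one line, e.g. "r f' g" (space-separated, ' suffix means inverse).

  after f': (1 2)(3 4 5 6)
  after f': (3 5)(4 6)
  after r: (1 6 2 4)(3 5)
  after f: (1 5 6)(2 3 4)

f' f' r f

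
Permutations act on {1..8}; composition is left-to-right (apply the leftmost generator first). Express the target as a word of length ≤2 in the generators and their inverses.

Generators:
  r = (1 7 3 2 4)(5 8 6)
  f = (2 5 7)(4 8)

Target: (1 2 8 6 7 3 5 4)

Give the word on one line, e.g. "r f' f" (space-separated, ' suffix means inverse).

  after r: (1 7 3 2 4)(5 8 6)
  after f: (1 2 8 6 7 3 5 4)

r f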